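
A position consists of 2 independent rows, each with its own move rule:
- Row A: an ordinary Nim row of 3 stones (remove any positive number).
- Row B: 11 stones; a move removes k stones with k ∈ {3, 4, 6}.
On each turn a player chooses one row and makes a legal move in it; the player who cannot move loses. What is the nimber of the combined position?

Row A is a plain Nim row of size 3, so its Grundy value is 3.
Build the Grundy sequence for row B with g(k) = mex{g(k−s) : s ∈ {3, 4, 6}, s ≤ k}:
k:     0  1  2  3  4  5  6  7  8  9 10 11
g(k):  0  0  0  1  1  1  2  2  2  0  0  0
So g(11) = 0.
The value of a disjunctive sum is the nim-sum of the parts.
Combined value = 3 XOR 0 = 3.

3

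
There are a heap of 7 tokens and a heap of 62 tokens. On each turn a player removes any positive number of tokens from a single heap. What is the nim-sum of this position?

57

Nim-sum: 7 XOR 62 = 57.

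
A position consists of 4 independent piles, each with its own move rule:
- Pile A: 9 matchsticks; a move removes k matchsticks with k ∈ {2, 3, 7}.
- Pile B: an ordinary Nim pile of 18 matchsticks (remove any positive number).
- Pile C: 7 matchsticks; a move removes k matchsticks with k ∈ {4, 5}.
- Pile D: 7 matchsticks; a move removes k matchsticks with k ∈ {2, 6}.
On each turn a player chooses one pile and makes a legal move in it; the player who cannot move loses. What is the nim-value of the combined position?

16

Grundy values for pile A (subtraction set {2, 3, 7}):
k:     0  1  2  3  4  5  6  7  8  9
g(k):  0  0  1  1  2  0  0  1  1  2
So g(9) = 2.
Pile B is a plain Nim pile of size 18, so its Grundy value is 18.
Build the Grundy sequence for pile C with g(k) = mex{g(k−s) : s ∈ {4, 5}, s ≤ k}:
k:     0  1  2  3  4  5  6  7
g(k):  0  0  0  0  1  1  1  1
So g(7) = 1.
For pile D, compute g(0), g(1), … with moves {2, 6}:
g(0) = mex{} = 0
g(1) = mex{} = 0
g(2) = mex{0} = 1
g(3) = mex{0} = 1
g(4) = mex{1} = 0
g(5) = mex{1} = 0
g(6) = mex{0} = 1
g(7) = mex{0} = 1
So g(7) = 1.
By the Sprague-Grundy theorem, the Grundy value of a sum of independent games is the XOR of the component values.
Combined value = 2 XOR 18 XOR 1 XOR 1 = 16.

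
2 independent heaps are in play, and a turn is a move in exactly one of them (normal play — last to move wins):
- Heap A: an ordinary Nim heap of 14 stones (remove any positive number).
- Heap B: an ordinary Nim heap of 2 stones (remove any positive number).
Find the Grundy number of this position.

Heap A is a plain Nim heap of size 14, so its Grundy value is 14.
Heap B is a plain Nim heap of size 2, so its Grundy value is 2.
The value of a disjunctive sum is the nim-sum of the parts.
Combined value = 14 XOR 2 = 12.

12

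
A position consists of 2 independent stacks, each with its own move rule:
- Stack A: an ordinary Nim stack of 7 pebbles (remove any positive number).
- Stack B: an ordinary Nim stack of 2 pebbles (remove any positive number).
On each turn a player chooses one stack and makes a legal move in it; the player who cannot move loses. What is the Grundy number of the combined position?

Stack A is a plain Nim stack of size 7, so its Grundy value is 7.
Stack B is a plain Nim stack of size 2, so its Grundy value is 2.
The value of a disjunctive sum is the nim-sum of the parts.
Combined value = 7 XOR 2 = 5.

5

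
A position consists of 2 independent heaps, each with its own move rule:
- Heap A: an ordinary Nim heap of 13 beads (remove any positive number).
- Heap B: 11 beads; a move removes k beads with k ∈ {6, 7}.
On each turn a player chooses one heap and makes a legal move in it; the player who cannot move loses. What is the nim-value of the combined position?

12

Heap A is a plain Nim heap of size 13, so its Grundy value is 13.
Grundy values for heap B (subtraction set {6, 7}):
g(0) = mex{} = 0
g(1) = mex{} = 0
g(2) = mex{} = 0
g(3) = mex{} = 0
g(4) = mex{} = 0
g(5) = mex{} = 0
g(6) = mex{0} = 1
g(7) = mex{0} = 1
g(8) = mex{0} = 1
g(9) = mex{0} = 1
g(10) = mex{0} = 1
g(11) = mex{0} = 1
So g(11) = 1.
By the Sprague-Grundy theorem, the Grundy value of a sum of independent games is the XOR of the component values.
Combined value = 13 XOR 1 = 12.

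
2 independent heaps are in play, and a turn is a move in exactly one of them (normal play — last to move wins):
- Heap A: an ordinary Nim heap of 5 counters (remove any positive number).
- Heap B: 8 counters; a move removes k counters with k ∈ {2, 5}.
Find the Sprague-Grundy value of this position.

5

Heap A is a plain Nim heap of size 5, so its Grundy value is 5.
Grundy values for heap B (subtraction set {2, 5}):
g(0) = mex{} = 0
g(1) = mex{} = 0
g(2) = mex{0} = 1
g(3) = mex{0} = 1
g(4) = mex{1} = 0
g(5) = mex{0,1} = 2
g(6) = mex{0} = 1
g(7) = mex{1,2} = 0
g(8) = mex{1} = 0
So g(8) = 0.
By the Sprague-Grundy theorem, the Grundy value of a sum of independent games is the XOR of the component values.
Combined value = 5 XOR 0 = 5.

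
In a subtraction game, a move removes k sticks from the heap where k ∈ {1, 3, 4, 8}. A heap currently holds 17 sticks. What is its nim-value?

Build the Grundy sequence with g(k) = mex{g(k−s) : s ∈ {1, 3, 4, 8}, s ≤ k}:
k:     0  1  2  3  4  5  6  7  8  9 10 11 12 13 14 15 16 17
g(k):  0  1  0  1  2  3  2  0  1  0  1  2  3  2  0  1  0  1
So g(17) = 1.

1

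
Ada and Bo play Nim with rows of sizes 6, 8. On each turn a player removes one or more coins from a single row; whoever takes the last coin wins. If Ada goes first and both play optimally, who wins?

In binary:
  0110  (6)
  1000  (8)
  ----
  1110  (14)
The nim-sum is 14 ≠ 0, so this is an N-position: the player to move can win; Ada has a winning move.

Ada wins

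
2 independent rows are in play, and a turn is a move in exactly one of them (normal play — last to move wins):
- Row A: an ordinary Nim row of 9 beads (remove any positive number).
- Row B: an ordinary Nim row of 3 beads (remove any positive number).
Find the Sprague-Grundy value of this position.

10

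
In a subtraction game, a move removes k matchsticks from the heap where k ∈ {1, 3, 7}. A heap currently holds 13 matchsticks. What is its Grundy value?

1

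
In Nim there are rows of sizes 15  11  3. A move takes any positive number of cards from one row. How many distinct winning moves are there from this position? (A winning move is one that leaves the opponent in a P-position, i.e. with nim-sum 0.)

1

In binary:
  1111  (15)
  1011  (11)
  0011  (3)
  ----
  0111  (7)
The overall nim-sum is X = 7. A row of size p has a winning move iff p XOR X < p (reduce it to p XOR X).
  15: 15 XOR 7 = 8 < 15 — winning move (to 8).
  11: 11 XOR 7 = 12 ≥ 11 — no move.
  3: 3 XOR 7 = 4 ≥ 3 — no move.
That gives 1 winning move.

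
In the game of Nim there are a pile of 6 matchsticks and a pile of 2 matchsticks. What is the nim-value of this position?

In binary:
  110  (6)
  010  (2)
  ---
  100  (4)

4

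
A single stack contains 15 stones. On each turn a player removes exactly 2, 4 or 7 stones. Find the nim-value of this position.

0

Grundy values for subtraction set {2, 4, 7}:
k:     0  1  2  3  4  5  6  7  8  9 10 11 12 13 14 15
g(k):  0  0  1  1  2  2  0  3  1  0  2  1  0  2  1  0
So g(15) = 0.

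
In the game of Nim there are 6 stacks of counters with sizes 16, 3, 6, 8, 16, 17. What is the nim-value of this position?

Compute the nim-sum pairwise:
16 ⊕ 3 = 19
19 ⊕ 6 = 21
21 ⊕ 8 = 29
29 ⊕ 16 = 13
13 ⊕ 17 = 28

28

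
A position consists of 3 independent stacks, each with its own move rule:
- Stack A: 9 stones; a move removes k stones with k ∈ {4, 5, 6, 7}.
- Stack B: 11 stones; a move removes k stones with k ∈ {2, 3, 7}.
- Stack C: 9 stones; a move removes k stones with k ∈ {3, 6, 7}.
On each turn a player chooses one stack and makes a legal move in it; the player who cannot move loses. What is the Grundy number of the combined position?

1

For stack A, compute g(0), g(1), … with moves {4, 5, 6, 7}:
k:     0  1  2  3  4  5  6  7  8  9
g(k):  0  0  0  0  1  1  1  1  2  2
So g(9) = 2.
Build the Grundy sequence for stack B with g(k) = mex{g(k−s) : s ∈ {2, 3, 7}, s ≤ k}:
g(0) = mex{} = 0
g(1) = mex{} = 0
g(2) = mex{0} = 1
g(3) = mex{0} = 1
g(4) = mex{0,1} = 2
g(5) = mex{1} = 0
g(6) = mex{1,2} = 0
g(7) = mex{0,2} = 1
g(8) = mex{0} = 1
g(9) = mex{0,1} = 2
g(10) = mex{1} = 0
g(11) = mex{1,2} = 0
So g(11) = 0.
Grundy values for stack C (subtraction set {3, 6, 7}):
g(0) = mex{} = 0
g(1) = mex{} = 0
g(2) = mex{} = 0
g(3) = mex{0} = 1
g(4) = mex{0} = 1
g(5) = mex{0} = 1
g(6) = mex{0,1} = 2
g(7) = mex{0,1} = 2
g(8) = mex{0,1} = 2
g(9) = mex{0,1,2} = 3
So g(9) = 3.
By the Sprague-Grundy theorem, the Grundy value of a sum of independent games is the XOR of the component values.
Combined value = 2 ⊕ 0 ⊕ 3 = 1.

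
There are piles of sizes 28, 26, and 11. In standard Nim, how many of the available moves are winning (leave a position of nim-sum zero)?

3

Nim-sum: 28 XOR 26 XOR 11 = 13.
The overall nim-sum is X = 13. A pile of size p has a winning move iff p XOR X < p (reduce it to p XOR X).
  28: 28 XOR 13 = 17 < 28 — winning move (to 17).
  26: 26 XOR 13 = 23 < 26 — winning move (to 23).
  11: 11 XOR 13 = 6 < 11 — winning move (to 6).
That gives 3 winning moves.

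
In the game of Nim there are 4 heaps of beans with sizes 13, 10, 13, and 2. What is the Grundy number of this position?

Compute the nim-sum pairwise:
13 XOR 10 = 7
7 XOR 13 = 10
10 XOR 2 = 8

8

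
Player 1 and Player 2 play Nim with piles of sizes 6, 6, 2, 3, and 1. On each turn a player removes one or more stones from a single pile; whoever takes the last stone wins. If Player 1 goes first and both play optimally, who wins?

Player 2 wins

Bitwise XOR of the heap sizes:
  110  (6)
  110  (6)
  010  (2)
  011  (3)
  001  (1)
  ---
  000  (0)
The nim-sum is 0, so this is a P-position: the player to move is in a losing position under optimal play; Player 1 is about to move from it and so loses — Player 2 wins.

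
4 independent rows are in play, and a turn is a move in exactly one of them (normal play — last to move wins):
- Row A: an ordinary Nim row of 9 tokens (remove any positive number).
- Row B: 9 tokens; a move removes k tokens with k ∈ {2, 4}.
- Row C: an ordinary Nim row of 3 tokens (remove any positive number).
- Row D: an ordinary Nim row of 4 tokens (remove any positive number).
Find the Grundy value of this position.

Row A is a plain Nim row of size 9, so its Grundy value is 9.
For row B, compute g(0), g(1), … with moves {2, 4}:
k:     0  1  2  3  4  5  6  7  8  9
g(k):  0  0  1  1  2  2  0  0  1  1
So g(9) = 1.
Row C is a plain Nim row of size 3, so its Grundy value is 3.
Row D is a plain Nim row of size 4, so its Grundy value is 4.
By the Sprague-Grundy theorem, the Grundy value of a sum of independent games is the XOR of the component values.
Combined value = 9 XOR 1 XOR 3 XOR 4 = 15.

15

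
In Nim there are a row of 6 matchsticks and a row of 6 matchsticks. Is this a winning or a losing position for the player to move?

Losing position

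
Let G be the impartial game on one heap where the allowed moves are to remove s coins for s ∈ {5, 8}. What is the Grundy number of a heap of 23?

Grundy values for subtraction set {5, 8}:
k:     0  1  2  3  4  5  6  7  8  9 10 11 12 13 14 15 16 17 18 19 20 21 22 23
g(k):  0  0  0  0  0  1  1  1  1  1  2  2  2  0  0  0  0  0  1  1  1  1  1  2
So g(23) = 2.

2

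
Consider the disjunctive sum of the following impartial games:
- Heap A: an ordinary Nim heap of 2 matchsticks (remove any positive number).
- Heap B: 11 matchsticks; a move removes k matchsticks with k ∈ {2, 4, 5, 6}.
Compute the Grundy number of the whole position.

3

Heap A is a plain Nim heap of size 2, so its Grundy value is 2.
For heap B, compute g(0), g(1), … with moves {2, 4, 5, 6}:
g(0) = mex{} = 0
g(1) = mex{} = 0
g(2) = mex{0} = 1
g(3) = mex{0} = 1
g(4) = mex{0,1} = 2
g(5) = mex{0,1} = 2
g(6) = mex{0,1,2} = 3
g(7) = mex{0,1,2} = 3
g(8) = mex{1,2,3} = 0
g(9) = mex{1,2,3} = 0
g(10) = mex{0,2,3} = 1
g(11) = mex{0,2,3} = 1
So g(11) = 1.
By the Sprague-Grundy theorem, the Grundy value of a sum of independent games is the XOR of the component values.
Combined value = 2 XOR 1 = 3.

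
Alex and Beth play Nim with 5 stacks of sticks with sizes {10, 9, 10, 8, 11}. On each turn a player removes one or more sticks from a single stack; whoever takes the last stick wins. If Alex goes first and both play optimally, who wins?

Nim-sum: 10 XOR 9 XOR 10 XOR 8 XOR 11 = 10.
The nim-sum is 10 ≠ 0, so this is an N-position: the player to move can win; Alex has a winning move.

Alex wins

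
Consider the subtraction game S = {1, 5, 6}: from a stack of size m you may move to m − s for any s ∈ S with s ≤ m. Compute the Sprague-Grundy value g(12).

1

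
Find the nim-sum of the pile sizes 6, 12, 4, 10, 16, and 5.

17

Nim-sum: 6 XOR 12 XOR 4 XOR 10 XOR 16 XOR 5 = 17.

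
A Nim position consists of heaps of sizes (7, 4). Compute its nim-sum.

3

Compute the nim-sum pairwise:
7 ^ 4 = 3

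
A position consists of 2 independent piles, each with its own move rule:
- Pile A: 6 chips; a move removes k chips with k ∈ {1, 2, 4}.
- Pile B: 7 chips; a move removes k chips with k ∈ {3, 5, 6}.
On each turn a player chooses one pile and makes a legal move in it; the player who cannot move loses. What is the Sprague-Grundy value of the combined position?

2

For pile A, compute g(0), g(1), … with moves {1, 2, 4}:
k:     0  1  2  3  4  5  6
g(k):  0  1  2  0  1  2  0
So g(6) = 0.
For pile B, compute g(0), g(1), … with moves {3, 5, 6}:
k:     0  1  2  3  4  5  6  7
g(k):  0  0  0  1  1  1  2  2
So g(7) = 2.
By the Sprague-Grundy theorem, the Grundy value of a sum of independent games is the XOR of the component values.
Combined value = 0 XOR 2 = 2.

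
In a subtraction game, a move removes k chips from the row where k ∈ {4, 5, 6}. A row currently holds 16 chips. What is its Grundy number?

1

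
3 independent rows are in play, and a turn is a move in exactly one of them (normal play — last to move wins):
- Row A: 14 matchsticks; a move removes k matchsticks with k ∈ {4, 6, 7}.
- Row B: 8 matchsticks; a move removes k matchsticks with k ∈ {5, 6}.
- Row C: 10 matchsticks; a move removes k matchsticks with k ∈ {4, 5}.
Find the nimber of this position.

For row A, compute g(0), g(1), … with moves {4, 6, 7}:
g(0) = mex{} = 0
g(1) = mex{} = 0
g(2) = mex{} = 0
g(3) = mex{} = 0
g(4) = mex{0} = 1
g(5) = mex{0} = 1
g(6) = mex{0} = 1
g(7) = mex{0} = 1
g(8) = mex{0,1} = 2
g(9) = mex{0,1} = 2
g(10) = mex{0,1} = 2
g(11) = mex{1} = 0
g(12) = mex{1,2} = 0
g(13) = mex{1,2} = 0
g(14) = mex{1,2} = 0
So g(14) = 0.
Grundy values for row B (subtraction set {5, 6}):
g(0) = mex{} = 0
g(1) = mex{} = 0
g(2) = mex{} = 0
g(3) = mex{} = 0
g(4) = mex{} = 0
g(5) = mex{0} = 1
g(6) = mex{0} = 1
g(7) = mex{0} = 1
g(8) = mex{0} = 1
So g(8) = 1.
Build the Grundy sequence for row C with g(k) = mex{g(k−s) : s ∈ {4, 5}, s ≤ k}:
k:     0  1  2  3  4  5  6  7  8  9 10
g(k):  0  0  0  0  1  1  1  1  2  0  0
So g(10) = 0.
The value of a disjunctive sum is the nim-sum of the parts.
Combined value = 0 ⊕ 1 ⊕ 0 = 1.

1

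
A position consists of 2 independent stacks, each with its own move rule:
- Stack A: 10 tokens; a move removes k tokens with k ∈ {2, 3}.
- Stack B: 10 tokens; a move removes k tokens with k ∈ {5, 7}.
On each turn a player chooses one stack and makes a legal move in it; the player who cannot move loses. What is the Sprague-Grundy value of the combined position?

2

For stack A, compute g(0), g(1), … with moves {2, 3}:
k:     0  1  2  3  4  5  6  7  8  9 10
g(k):  0  0  1  1  2  0  0  1  1  2  0
So g(10) = 0.
For stack B, compute g(0), g(1), … with moves {5, 7}:
g(0) = mex{} = 0
g(1) = mex{} = 0
g(2) = mex{} = 0
g(3) = mex{} = 0
g(4) = mex{} = 0
g(5) = mex{0} = 1
g(6) = mex{0} = 1
g(7) = mex{0} = 1
g(8) = mex{0} = 1
g(9) = mex{0} = 1
g(10) = mex{0,1} = 2
So g(10) = 2.
The value of a disjunctive sum is the nim-sum of the parts.
Combined value = 0 XOR 2 = 2.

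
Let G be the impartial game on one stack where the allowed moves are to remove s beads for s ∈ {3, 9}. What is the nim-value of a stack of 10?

1

Grundy values for subtraction set {3, 9}:
g(0) = mex{} = 0
g(1) = mex{} = 0
g(2) = mex{} = 0
g(3) = mex{0} = 1
g(4) = mex{0} = 1
g(5) = mex{0} = 1
g(6) = mex{1} = 0
g(7) = mex{1} = 0
g(8) = mex{1} = 0
g(9) = mex{0} = 1
g(10) = mex{0} = 1
So g(10) = 1.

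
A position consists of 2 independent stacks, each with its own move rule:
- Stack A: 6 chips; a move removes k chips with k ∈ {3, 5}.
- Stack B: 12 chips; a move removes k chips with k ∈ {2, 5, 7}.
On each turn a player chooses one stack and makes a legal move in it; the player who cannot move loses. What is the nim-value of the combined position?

3

Grundy values for stack A (subtraction set {3, 5}):
k:     0  1  2  3  4  5  6
g(k):  0  0  0  1  1  1  2
So g(6) = 2.
For stack B, compute g(0), g(1), … with moves {2, 5, 7}:
g(0) = mex{} = 0
g(1) = mex{} = 0
g(2) = mex{0} = 1
g(3) = mex{0} = 1
g(4) = mex{1} = 0
g(5) = mex{0,1} = 2
g(6) = mex{0} = 1
g(7) = mex{0,1,2} = 3
g(8) = mex{0,1} = 2
g(9) = mex{0,1,3} = 2
g(10) = mex{1,2} = 0
g(11) = mex{0,1,2} = 3
g(12) = mex{0,2,3} = 1
So g(12) = 1.
The value of a disjunctive sum is the nim-sum of the parts.
Combined value = 2 XOR 1 = 3.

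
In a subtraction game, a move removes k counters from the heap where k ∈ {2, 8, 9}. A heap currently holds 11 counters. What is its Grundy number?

0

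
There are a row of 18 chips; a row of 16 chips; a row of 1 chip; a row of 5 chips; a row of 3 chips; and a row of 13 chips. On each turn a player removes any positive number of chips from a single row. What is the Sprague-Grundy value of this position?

8

Compute the nim-sum pairwise:
18 XOR 16 = 2
2 XOR 1 = 3
3 XOR 5 = 6
6 XOR 3 = 5
5 XOR 13 = 8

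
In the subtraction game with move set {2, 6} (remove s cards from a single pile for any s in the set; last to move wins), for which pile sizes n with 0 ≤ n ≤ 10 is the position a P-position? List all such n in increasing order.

Compute g(0), g(1), … for moves {2, 6}:
k:     0  1  2  3  4  5  6  7  8  9 10
g(k):  0  0  1  1  0  0  1  1  0  0  1
The P-positions (g = 0) in 0..10 are 0, 1, 4, 5, 8, 9.

0, 1, 4, 5, 8, 9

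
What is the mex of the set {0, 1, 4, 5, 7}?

2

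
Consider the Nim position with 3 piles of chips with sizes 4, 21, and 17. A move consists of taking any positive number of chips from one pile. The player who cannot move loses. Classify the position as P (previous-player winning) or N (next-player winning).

P-position

Compute the nim-sum pairwise:
4 ⊕ 21 = 17
17 ⊕ 17 = 0
The nim-sum is 0, so this is a P-position: the player to move is in a losing position under optimal play.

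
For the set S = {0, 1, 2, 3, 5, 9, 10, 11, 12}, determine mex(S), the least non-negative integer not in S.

4

The values 0, 1, 2, 3 are all present; 4 is the first non-negative integer missing from the set.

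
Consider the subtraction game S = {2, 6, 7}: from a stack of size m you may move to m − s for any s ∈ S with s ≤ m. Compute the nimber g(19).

Grundy values for subtraction set {2, 6, 7}:
k:     0  1  2  3  4  5  6  7  8  9 10 11 12 13 14 15 16 17 18 19
g(k):  0  0  1  1  0  0  1  1  2  0  3  1  2  0  0  1  1  0  0  1
So g(19) = 1.

1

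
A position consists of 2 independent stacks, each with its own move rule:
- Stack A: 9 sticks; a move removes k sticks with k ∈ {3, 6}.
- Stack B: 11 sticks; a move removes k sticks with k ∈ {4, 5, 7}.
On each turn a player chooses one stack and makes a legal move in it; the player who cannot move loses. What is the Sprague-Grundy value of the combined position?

0

For stack A, compute g(0), g(1), … with moves {3, 6}:
k:     0  1  2  3  4  5  6  7  8  9
g(k):  0  0  0  1  1  1  2  2  2  0
So g(9) = 0.
Grundy values for stack B (subtraction set {4, 5, 7}):
k:     0  1  2  3  4  5  6  7  8  9 10 11
g(k):  0  0  0  0  1  1  1  1  2  2  2  0
So g(11) = 0.
By the Sprague-Grundy theorem, the Grundy value of a sum of independent games is the XOR of the component values.
Combined value = 0 XOR 0 = 0.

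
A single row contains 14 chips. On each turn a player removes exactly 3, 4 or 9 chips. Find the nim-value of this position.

Compute g(0), g(1), … for moves {3, 4, 9}:
g(0) = mex{} = 0
g(1) = mex{} = 0
g(2) = mex{} = 0
g(3) = mex{0} = 1
g(4) = mex{0} = 1
g(5) = mex{0} = 1
g(6) = mex{0,1} = 2
g(7) = mex{1} = 0
g(8) = mex{1} = 0
g(9) = mex{0,1,2} = 3
g(10) = mex{0,2} = 1
g(11) = mex{0} = 1
g(12) = mex{0,1,3} = 2
g(13) = mex{1,3} = 0
g(14) = mex{1} = 0
So g(14) = 0.

0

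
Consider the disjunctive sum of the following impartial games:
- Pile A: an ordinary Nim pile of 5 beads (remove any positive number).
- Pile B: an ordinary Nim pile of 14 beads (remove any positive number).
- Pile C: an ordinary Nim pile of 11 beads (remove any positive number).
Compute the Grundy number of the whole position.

0

Pile A is a plain Nim pile of size 5, so its Grundy value is 5.
Pile B is a plain Nim pile of size 14, so its Grundy value is 14.
Pile C is a plain Nim pile of size 11, so its Grundy value is 11.
By the Sprague-Grundy theorem, the Grundy value of a sum of independent games is the XOR of the component values.
Combined value = 5 ⊕ 14 ⊕ 11 = 0.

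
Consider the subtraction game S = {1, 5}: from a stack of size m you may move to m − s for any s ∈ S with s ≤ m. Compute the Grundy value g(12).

0

Compute g(0), g(1), … for moves {1, 5}:
k:     0  1  2  3  4  5  6  7  8  9 10 11 12
g(k):  0  1  0  1  0  1  0  1  0  1  0  1  0
So g(12) = 0.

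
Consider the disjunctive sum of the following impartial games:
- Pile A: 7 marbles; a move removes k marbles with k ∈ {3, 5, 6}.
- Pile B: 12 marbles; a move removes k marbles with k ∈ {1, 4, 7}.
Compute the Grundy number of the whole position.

0

Grundy values for pile A (subtraction set {3, 5, 6}):
k:     0  1  2  3  4  5  6  7
g(k):  0  0  0  1  1  1  2  2
So g(7) = 2.
For pile B, compute g(0), g(1), … with moves {1, 4, 7}:
k:     0  1  2  3  4  5  6  7  8  9 10 11 12
g(k):  0  1  0  1  2  0  1  2  0  1  0  1  2
So g(12) = 2.
The value of a disjunctive sum is the nim-sum of the parts.
Combined value = 2 ⊕ 2 = 0.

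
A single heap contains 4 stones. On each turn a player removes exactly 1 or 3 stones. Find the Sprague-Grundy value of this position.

0

Compute g(0), g(1), … for moves {1, 3}:
k:     0  1  2  3  4
g(k):  0  1  0  1  0
So g(4) = 0.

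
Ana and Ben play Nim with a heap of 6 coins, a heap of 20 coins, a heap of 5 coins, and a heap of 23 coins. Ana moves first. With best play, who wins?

Compute the nim-sum pairwise:
6 ⊕ 20 = 18
18 ⊕ 5 = 23
23 ⊕ 23 = 0
The nim-sum is 0, so this is a P-position: the player to move is in a losing position under optimal play; Ana is about to move from it and so loses — Ben wins.

Ben wins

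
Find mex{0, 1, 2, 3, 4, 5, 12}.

6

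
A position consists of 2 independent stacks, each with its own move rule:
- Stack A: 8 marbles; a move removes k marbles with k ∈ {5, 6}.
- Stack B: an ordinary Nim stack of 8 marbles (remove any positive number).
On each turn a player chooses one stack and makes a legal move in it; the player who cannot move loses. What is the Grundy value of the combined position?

Build the Grundy sequence for stack A with g(k) = mex{g(k−s) : s ∈ {5, 6}, s ≤ k}:
g(0) = mex{} = 0
g(1) = mex{} = 0
g(2) = mex{} = 0
g(3) = mex{} = 0
g(4) = mex{} = 0
g(5) = mex{0} = 1
g(6) = mex{0} = 1
g(7) = mex{0} = 1
g(8) = mex{0} = 1
So g(8) = 1.
Stack B is a plain Nim stack of size 8, so its Grundy value is 8.
By the Sprague-Grundy theorem, the Grundy value of a sum of independent games is the XOR of the component values.
Combined value = 1 XOR 8 = 9.

9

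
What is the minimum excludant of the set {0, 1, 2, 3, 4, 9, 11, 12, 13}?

5

The values 0, 1, 2, 3, 4 are all present; 5 is the first non-negative integer missing from the set.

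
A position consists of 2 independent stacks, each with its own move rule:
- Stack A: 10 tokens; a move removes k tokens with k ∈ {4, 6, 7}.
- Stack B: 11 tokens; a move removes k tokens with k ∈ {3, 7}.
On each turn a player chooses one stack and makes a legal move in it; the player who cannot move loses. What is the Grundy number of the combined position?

2

Grundy values for stack A (subtraction set {4, 6, 7}):
k:     0  1  2  3  4  5  6  7  8  9 10
g(k):  0  0  0  0  1  1  1  1  2  2  2
So g(10) = 2.
Build the Grundy sequence for stack B with g(k) = mex{g(k−s) : s ∈ {3, 7}, s ≤ k}:
k:     0  1  2  3  4  5  6  7  8  9 10 11
g(k):  0  0  0  1  1  1  0  2  2  1  0  0
So g(11) = 0.
By the Sprague-Grundy theorem, the Grundy value of a sum of independent games is the XOR of the component values.
Combined value = 2 ⊕ 0 = 2.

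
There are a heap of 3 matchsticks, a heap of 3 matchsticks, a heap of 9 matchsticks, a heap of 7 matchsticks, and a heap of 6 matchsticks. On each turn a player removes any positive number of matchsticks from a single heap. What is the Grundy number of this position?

Compute the nim-sum pairwise:
3 ⊕ 3 = 0
0 ⊕ 9 = 9
9 ⊕ 7 = 14
14 ⊕ 6 = 8

8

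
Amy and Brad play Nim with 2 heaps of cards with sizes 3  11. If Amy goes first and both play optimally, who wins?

In binary:
  0011  (3)
  1011  (11)
  ----
  1000  (8)
The nim-sum is 8 ≠ 0, so this is an N-position: the player to move can win; Amy has a winning move.

Amy wins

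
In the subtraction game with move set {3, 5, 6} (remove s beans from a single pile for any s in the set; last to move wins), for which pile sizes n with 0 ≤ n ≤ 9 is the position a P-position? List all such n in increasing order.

0, 1, 2, 9

Compute g(0), g(1), … for moves {3, 5, 6}:
k:     0  1  2  3  4  5  6  7  8  9
g(k):  0  0  0  1  1  1  2  2  2  0
The P-positions (g = 0) in 0..9 are 0, 1, 2, 9.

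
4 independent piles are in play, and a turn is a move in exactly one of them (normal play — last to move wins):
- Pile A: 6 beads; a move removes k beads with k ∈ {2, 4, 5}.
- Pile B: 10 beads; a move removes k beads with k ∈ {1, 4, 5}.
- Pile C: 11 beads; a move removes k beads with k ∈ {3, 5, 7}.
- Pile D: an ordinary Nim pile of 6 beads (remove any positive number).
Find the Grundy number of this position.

5

Grundy values for pile A (subtraction set {2, 4, 5}):
g(0) = mex{} = 0
g(1) = mex{} = 0
g(2) = mex{0} = 1
g(3) = mex{0} = 1
g(4) = mex{0,1} = 2
g(5) = mex{0,1} = 2
g(6) = mex{0,1,2} = 3
So g(6) = 3.
Build the Grundy sequence for pile B with g(k) = mex{g(k−s) : s ∈ {1, 4, 5}, s ≤ k}:
g(0) = mex{} = 0
g(1) = mex{0} = 1
g(2) = mex{1} = 0
g(3) = mex{0} = 1
g(4) = mex{0,1} = 2
g(5) = mex{0,1,2} = 3
g(6) = mex{0,1,3} = 2
g(7) = mex{0,1,2} = 3
g(8) = mex{1,2,3} = 0
g(9) = mex{0,2,3} = 1
g(10) = mex{1,2,3} = 0
So g(10) = 0.
Grundy values for pile C (subtraction set {3, 5, 7}):
g(0) = mex{} = 0
g(1) = mex{} = 0
g(2) = mex{} = 0
g(3) = mex{0} = 1
g(4) = mex{0} = 1
g(5) = mex{0} = 1
g(6) = mex{0,1} = 2
g(7) = mex{0,1} = 2
g(8) = mex{0,1} = 2
g(9) = mex{0,1,2} = 3
g(10) = mex{1,2} = 0
g(11) = mex{1,2} = 0
So g(11) = 0.
Pile D is a plain Nim pile of size 6, so its Grundy value is 6.
The value of a disjunctive sum is the nim-sum of the parts.
Combined value = 3 ⊕ 0 ⊕ 0 ⊕ 6 = 5.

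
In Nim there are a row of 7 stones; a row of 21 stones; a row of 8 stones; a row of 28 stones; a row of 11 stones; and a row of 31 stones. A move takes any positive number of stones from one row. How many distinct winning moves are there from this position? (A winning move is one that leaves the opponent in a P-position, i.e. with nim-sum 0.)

Nim-sum: 7 XOR 21 XOR 8 XOR 28 XOR 11 XOR 31 = 18.
The overall nim-sum is X = 18. A row of size p has a winning move iff p XOR X < p (reduce it to p XOR X).
  7: 7 XOR 18 = 21 ≥ 7 — no move.
  21: 21 XOR 18 = 7 < 21 — winning move (to 7).
  8: 8 XOR 18 = 26 ≥ 8 — no move.
  28: 28 XOR 18 = 14 < 28 — winning move (to 14).
  11: 11 XOR 18 = 25 ≥ 11 — no move.
  31: 31 XOR 18 = 13 < 31 — winning move (to 13).
That gives 3 winning moves.

3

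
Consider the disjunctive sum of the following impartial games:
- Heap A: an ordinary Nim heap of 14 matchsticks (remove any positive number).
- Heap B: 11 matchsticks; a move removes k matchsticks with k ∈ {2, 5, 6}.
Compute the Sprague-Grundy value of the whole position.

Heap A is a plain Nim heap of size 14, so its Grundy value is 14.
For heap B, compute g(0), g(1), … with moves {2, 5, 6}:
g(0) = mex{} = 0
g(1) = mex{} = 0
g(2) = mex{0} = 1
g(3) = mex{0} = 1
g(4) = mex{1} = 0
g(5) = mex{0,1} = 2
g(6) = mex{0} = 1
g(7) = mex{0,1,2} = 3
g(8) = mex{1} = 0
g(9) = mex{0,1,3} = 2
g(10) = mex{0,2} = 1
g(11) = mex{1,2} = 0
So g(11) = 0.
The value of a disjunctive sum is the nim-sum of the parts.
Combined value = 14 XOR 0 = 14.

14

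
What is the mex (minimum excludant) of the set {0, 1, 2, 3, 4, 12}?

5

The values 0, 1, 2, 3, 4 are all present; 5 is the first non-negative integer missing from the set.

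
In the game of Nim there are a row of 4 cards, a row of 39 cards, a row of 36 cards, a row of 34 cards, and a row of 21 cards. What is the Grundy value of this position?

48

Compute the nim-sum pairwise:
4 XOR 39 = 35
35 XOR 36 = 7
7 XOR 34 = 37
37 XOR 21 = 48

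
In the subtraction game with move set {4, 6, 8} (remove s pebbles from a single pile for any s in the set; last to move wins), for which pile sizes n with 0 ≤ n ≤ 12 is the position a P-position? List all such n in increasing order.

0, 1, 2, 3, 12

Compute g(0), g(1), … for moves {4, 6, 8}:
k:     0  1  2  3  4  5  6  7  8  9 10 11 12
g(k):  0  0  0  0  1  1  1  1  2  2  2  2  0
The P-positions (g = 0) in 0..12 are 0, 1, 2, 3, 12.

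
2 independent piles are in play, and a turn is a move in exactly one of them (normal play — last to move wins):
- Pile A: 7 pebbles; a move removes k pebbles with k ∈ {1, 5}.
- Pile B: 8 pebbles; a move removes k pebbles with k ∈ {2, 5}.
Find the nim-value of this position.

1

For pile A, compute g(0), g(1), … with moves {1, 5}:
g(0) = mex{} = 0
g(1) = mex{0} = 1
g(2) = mex{1} = 0
g(3) = mex{0} = 1
g(4) = mex{1} = 0
g(5) = mex{0} = 1
g(6) = mex{1} = 0
g(7) = mex{0} = 1
So g(7) = 1.
For pile B, compute g(0), g(1), … with moves {2, 5}:
g(0) = mex{} = 0
g(1) = mex{} = 0
g(2) = mex{0} = 1
g(3) = mex{0} = 1
g(4) = mex{1} = 0
g(5) = mex{0,1} = 2
g(6) = mex{0} = 1
g(7) = mex{1,2} = 0
g(8) = mex{1} = 0
So g(8) = 0.
The value of a disjunctive sum is the nim-sum of the parts.
Combined value = 1 ⊕ 0 = 1.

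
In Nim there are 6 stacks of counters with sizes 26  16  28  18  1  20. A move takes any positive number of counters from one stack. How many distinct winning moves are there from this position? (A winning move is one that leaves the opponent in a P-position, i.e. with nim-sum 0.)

5

Compute the nim-sum pairwise:
26 ⊕ 16 = 10
10 ⊕ 28 = 22
22 ⊕ 18 = 4
4 ⊕ 1 = 5
5 ⊕ 20 = 17
The overall nim-sum is X = 17. A stack of size p has a winning move iff p XOR X < p (reduce it to p XOR X).
  26: 26 XOR 17 = 11 < 26 — winning move (to 11).
  16: 16 XOR 17 = 1 < 16 — winning move (to 1).
  28: 28 XOR 17 = 13 < 28 — winning move (to 13).
  18: 18 XOR 17 = 3 < 18 — winning move (to 3).
  1: 1 XOR 17 = 16 ≥ 1 — no move.
  20: 20 XOR 17 = 5 < 20 — winning move (to 5).
That gives 5 winning moves.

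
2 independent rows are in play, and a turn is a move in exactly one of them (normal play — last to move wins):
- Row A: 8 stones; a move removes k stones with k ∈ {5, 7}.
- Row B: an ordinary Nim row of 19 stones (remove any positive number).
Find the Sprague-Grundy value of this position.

18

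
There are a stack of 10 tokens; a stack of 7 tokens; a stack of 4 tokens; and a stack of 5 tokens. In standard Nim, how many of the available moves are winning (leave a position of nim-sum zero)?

1

Nim-sum: 10 ⊕ 7 ⊕ 4 ⊕ 5 = 12.
The overall nim-sum is X = 12. A stack of size p has a winning move iff p XOR X < p (reduce it to p XOR X).
  10: 10 XOR 12 = 6 < 10 — winning move (to 6).
  7: 7 XOR 12 = 11 ≥ 7 — no move.
  4: 4 XOR 12 = 8 ≥ 4 — no move.
  5: 5 XOR 12 = 9 ≥ 5 — no move.
That gives 1 winning move.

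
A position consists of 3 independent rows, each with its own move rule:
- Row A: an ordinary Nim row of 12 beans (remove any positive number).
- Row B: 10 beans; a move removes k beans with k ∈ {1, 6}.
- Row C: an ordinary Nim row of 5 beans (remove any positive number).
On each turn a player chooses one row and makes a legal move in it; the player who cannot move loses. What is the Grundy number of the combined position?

Row A is a plain Nim row of size 12, so its Grundy value is 12.
For row B, compute g(0), g(1), … with moves {1, 6}:
k:     0  1  2  3  4  5  6  7  8  9 10
g(k):  0  1  0  1  0  1  2  0  1  0  1
So g(10) = 1.
Row C is a plain Nim row of size 5, so its Grundy value is 5.
By the Sprague-Grundy theorem, the Grundy value of a sum of independent games is the XOR of the component values.
Combined value = 12 XOR 1 XOR 5 = 8.

8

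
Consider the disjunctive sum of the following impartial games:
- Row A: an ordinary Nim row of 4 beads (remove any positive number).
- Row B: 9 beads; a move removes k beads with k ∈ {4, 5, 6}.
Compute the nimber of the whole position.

Row A is a plain Nim row of size 4, so its Grundy value is 4.
For row B, compute g(0), g(1), … with moves {4, 5, 6}:
g(0) = mex{} = 0
g(1) = mex{} = 0
g(2) = mex{} = 0
g(3) = mex{} = 0
g(4) = mex{0} = 1
g(5) = mex{0} = 1
g(6) = mex{0} = 1
g(7) = mex{0} = 1
g(8) = mex{0,1} = 2
g(9) = mex{0,1} = 2
So g(9) = 2.
The value of a disjunctive sum is the nim-sum of the parts.
Combined value = 4 XOR 2 = 6.

6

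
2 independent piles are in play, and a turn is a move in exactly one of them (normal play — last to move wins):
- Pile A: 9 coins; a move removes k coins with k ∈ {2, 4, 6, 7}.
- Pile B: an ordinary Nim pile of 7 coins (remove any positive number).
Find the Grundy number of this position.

7

Grundy values for pile A (subtraction set {2, 4, 6, 7}):
g(0) = mex{} = 0
g(1) = mex{} = 0
g(2) = mex{0} = 1
g(3) = mex{0} = 1
g(4) = mex{0,1} = 2
g(5) = mex{0,1} = 2
g(6) = mex{0,1,2} = 3
g(7) = mex{0,1,2} = 3
g(8) = mex{0,1,2,3} = 4
g(9) = mex{1,2,3} = 0
So g(9) = 0.
Pile B is a plain Nim pile of size 7, so its Grundy value is 7.
The value of a disjunctive sum is the nim-sum of the parts.
Combined value = 0 XOR 7 = 7.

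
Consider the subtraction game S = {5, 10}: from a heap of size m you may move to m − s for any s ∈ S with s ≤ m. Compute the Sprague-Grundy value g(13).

Build the Grundy sequence with g(k) = mex{g(k−s) : s ∈ {5, 10}, s ≤ k}:
k:     0  1  2  3  4  5  6  7  8  9 10 11 12 13
g(k):  0  0  0  0  0  1  1  1  1  1  2  2  2  2
So g(13) = 2.

2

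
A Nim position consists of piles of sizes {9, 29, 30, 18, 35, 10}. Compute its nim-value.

Write each in binary and XOR column by column:
  001001  (9)
  011101  (29)
  011110  (30)
  010010  (18)
  100011  (35)
  001010  (10)
  ------
  110001  (49)

49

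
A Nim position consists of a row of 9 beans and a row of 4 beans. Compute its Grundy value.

13

Compute the nim-sum pairwise:
9 ^ 4 = 13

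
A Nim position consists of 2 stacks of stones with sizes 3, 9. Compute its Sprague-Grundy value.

10

Compute the nim-sum pairwise:
3 ^ 9 = 10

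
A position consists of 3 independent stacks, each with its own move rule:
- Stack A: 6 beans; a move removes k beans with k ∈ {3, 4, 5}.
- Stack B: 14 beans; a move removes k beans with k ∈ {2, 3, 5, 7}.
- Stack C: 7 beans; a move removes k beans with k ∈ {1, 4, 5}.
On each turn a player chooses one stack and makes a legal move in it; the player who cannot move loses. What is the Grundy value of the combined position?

Grundy values for stack A (subtraction set {3, 4, 5}):
k:     0  1  2  3  4  5  6
g(k):  0  0  0  1  1  1  2
So g(6) = 2.
For stack B, compute g(0), g(1), … with moves {2, 3, 5, 7}:
g(0) = mex{} = 0
g(1) = mex{} = 0
g(2) = mex{0} = 1
g(3) = mex{0} = 1
g(4) = mex{0,1} = 2
g(5) = mex{0,1} = 2
g(6) = mex{0,1,2} = 3
g(7) = mex{0,1,2} = 3
g(8) = mex{0,1,2,3} = 4
g(9) = mex{1,2,3} = 0
g(10) = mex{1,2,3,4} = 0
g(11) = mex{0,2,3,4} = 1
g(12) = mex{0,2,3} = 1
g(13) = mex{0,1,3,4} = 2
g(14) = mex{0,1,3} = 2
So g(14) = 2.
Build the Grundy sequence for stack C with g(k) = mex{g(k−s) : s ∈ {1, 4, 5}, s ≤ k}:
g(0) = mex{} = 0
g(1) = mex{0} = 1
g(2) = mex{1} = 0
g(3) = mex{0} = 1
g(4) = mex{0,1} = 2
g(5) = mex{0,1,2} = 3
g(6) = mex{0,1,3} = 2
g(7) = mex{0,1,2} = 3
So g(7) = 3.
The value of a disjunctive sum is the nim-sum of the parts.
Combined value = 2 ⊕ 2 ⊕ 3 = 3.

3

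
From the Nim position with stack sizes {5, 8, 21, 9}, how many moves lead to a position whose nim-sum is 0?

1

In binary:
  00101  (5)
  01000  (8)
  10101  (21)
  01001  (9)
  -----
  10001  (17)
The overall nim-sum is X = 17. A stack of size p has a winning move iff p XOR X < p (reduce it to p XOR X).
  5: 5 XOR 17 = 20 ≥ 5 — no move.
  8: 8 XOR 17 = 25 ≥ 8 — no move.
  21: 21 XOR 17 = 4 < 21 — winning move (to 4).
  9: 9 XOR 17 = 24 ≥ 9 — no move.
That gives 1 winning move.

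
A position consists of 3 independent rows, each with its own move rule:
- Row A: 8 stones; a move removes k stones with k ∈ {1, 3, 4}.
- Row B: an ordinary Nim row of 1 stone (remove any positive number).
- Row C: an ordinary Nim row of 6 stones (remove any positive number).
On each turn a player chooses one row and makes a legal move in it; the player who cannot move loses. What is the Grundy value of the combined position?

Build the Grundy sequence for row A with g(k) = mex{g(k−s) : s ∈ {1, 3, 4}, s ≤ k}:
k:     0  1  2  3  4  5  6  7  8
g(k):  0  1  0  1  2  3  2  0  1
So g(8) = 1.
Row B is a plain Nim row of size 1, so its Grundy value is 1.
Row C is a plain Nim row of size 6, so its Grundy value is 6.
The value of a disjunctive sum is the nim-sum of the parts.
Combined value = 1 XOR 1 XOR 6 = 6.

6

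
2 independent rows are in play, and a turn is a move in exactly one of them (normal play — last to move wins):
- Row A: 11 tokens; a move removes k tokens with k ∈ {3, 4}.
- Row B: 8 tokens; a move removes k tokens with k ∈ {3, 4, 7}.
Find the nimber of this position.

Grundy values for row A (subtraction set {3, 4}):
k:     0  1  2  3  4  5  6  7  8  9 10 11
g(k):  0  0  0  1  1  1  2  0  0  0  1  1
So g(11) = 1.
Build the Grundy sequence for row B with g(k) = mex{g(k−s) : s ∈ {3, 4, 7}, s ≤ k}:
k:     0  1  2  3  4  5  6  7  8
g(k):  0  0  0  1  1  1  2  2  2
So g(8) = 2.
By the Sprague-Grundy theorem, the Grundy value of a sum of independent games is the XOR of the component values.
Combined value = 1 ⊕ 2 = 3.

3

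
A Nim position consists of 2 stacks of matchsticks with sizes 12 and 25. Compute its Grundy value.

Compute the nim-sum pairwise:
12 ⊕ 25 = 21

21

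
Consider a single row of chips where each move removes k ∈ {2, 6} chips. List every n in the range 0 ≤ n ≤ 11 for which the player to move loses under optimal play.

0, 1, 4, 5, 8, 9

Build the Grundy sequence with g(k) = mex{g(k−s) : s ∈ {2, 6}, s ≤ k}:
k:     0  1  2  3  4  5  6  7  8  9 10 11
g(k):  0  0  1  1  0  0  1  1  0  0  1  1
The P-positions (g = 0) in 0..11 are 0, 1, 4, 5, 8, 9.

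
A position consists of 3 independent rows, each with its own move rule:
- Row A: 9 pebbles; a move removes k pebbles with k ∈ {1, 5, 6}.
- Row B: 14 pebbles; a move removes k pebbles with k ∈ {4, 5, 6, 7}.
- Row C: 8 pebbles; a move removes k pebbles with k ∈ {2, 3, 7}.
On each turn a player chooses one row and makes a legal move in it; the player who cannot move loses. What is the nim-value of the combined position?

Grundy values for row A (subtraction set {1, 5, 6}):
k:     0  1  2  3  4  5  6  7  8  9
g(k):  0  1  0  1  0  1  2  3  2  3
So g(9) = 3.
Build the Grundy sequence for row B with g(k) = mex{g(k−s) : s ∈ {4, 5, 6, 7}, s ≤ k}:
g(0) = mex{} = 0
g(1) = mex{} = 0
g(2) = mex{} = 0
g(3) = mex{} = 0
g(4) = mex{0} = 1
g(5) = mex{0} = 1
g(6) = mex{0} = 1
g(7) = mex{0} = 1
g(8) = mex{0,1} = 2
g(9) = mex{0,1} = 2
g(10) = mex{0,1} = 2
g(11) = mex{1} = 0
g(12) = mex{1,2} = 0
g(13) = mex{1,2} = 0
g(14) = mex{1,2} = 0
So g(14) = 0.
Grundy values for row C (subtraction set {2, 3, 7}):
k:     0  1  2  3  4  5  6  7  8
g(k):  0  0  1  1  2  0  0  1  1
So g(8) = 1.
The value of a disjunctive sum is the nim-sum of the parts.
Combined value = 3 XOR 0 XOR 1 = 2.

2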